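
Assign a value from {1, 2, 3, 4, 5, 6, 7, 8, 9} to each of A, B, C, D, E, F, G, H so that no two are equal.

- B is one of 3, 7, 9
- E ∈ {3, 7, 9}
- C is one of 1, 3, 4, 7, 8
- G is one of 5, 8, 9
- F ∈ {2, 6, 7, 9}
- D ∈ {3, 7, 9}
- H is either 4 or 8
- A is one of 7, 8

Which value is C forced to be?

B, D, E between them cover only {3, 7, 9} — a naked triple. Remove those values from A, C, F, G.
That leaves A = 8. Remove 8 from C, G, H.
That leaves G = 5.
H has just one choice, so H = 4. Strike 4 from C.
So C = 1.

1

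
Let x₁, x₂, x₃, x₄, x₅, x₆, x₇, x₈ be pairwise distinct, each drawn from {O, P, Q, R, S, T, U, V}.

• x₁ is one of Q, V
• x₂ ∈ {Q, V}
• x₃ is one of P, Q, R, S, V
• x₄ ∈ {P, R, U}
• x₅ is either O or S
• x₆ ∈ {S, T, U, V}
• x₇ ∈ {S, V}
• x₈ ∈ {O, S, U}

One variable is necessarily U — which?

x₈

The 8 variables together cover exactly {O, P, Q, R, S, T, U, V} — 8 values for 8 variables — and T appears only in x₆'s list, so x₆ = T.
x₁ and x₂ share exactly the 2 values {Q, V}; by pigeonhole those values go to them, so strike Q, V from x₃, x₇.
x₇'s domain is down to {S}, so x₇ = S. Strike S from x₃, x₅, x₈.
That leaves x₅ = O. Strike O from x₈.
So U goes to x₈.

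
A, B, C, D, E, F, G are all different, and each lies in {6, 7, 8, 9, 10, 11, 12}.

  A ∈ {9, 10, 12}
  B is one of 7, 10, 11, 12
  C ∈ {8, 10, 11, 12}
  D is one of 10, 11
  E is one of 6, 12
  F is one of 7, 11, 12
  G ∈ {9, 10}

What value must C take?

8

The 7 variables draw from only 7 values {6, 7, 8, 9, 10, 11, 12}, so each is used; only E can be 6, hence E = 6.
The 6 still-open variables draw from only 6 values {7, 8, 9, 10, 11, 12}, so each is used; only C can be 8, hence C = 8.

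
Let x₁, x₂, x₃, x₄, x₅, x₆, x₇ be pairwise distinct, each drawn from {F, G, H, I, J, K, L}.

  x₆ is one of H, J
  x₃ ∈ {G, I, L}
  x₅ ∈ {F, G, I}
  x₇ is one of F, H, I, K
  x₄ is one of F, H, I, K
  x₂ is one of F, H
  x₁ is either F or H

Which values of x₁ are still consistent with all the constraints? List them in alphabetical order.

F, H

Among the 7 variables, J fits only x₆ (and all 7 values in {F, G, H, I, J, K, L} must be used), so x₆ = J.
Among the 6 still-open variables, L fits only x₃ (and all 6 values in {F, G, H, I, K, L} must be used), so x₃ = L.
Among the 5 still-open variables, G fits only x₅ (and all 5 values in {F, G, H, I, K} must be used), so x₅ = G.
x₁ and x₂ share exactly the 2 values {F, H}; by pigeonhole those values go to them, so strike F, H from x₄, x₇.
No further eliminations apply; x₁ can still be any of F, H.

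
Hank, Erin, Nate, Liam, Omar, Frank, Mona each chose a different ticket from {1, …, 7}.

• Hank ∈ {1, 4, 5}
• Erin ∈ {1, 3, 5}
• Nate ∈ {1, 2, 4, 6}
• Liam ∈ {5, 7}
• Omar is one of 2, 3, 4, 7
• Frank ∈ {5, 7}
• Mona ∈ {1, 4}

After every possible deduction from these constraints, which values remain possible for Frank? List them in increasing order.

5, 7

Among the 7 variables, 6 fits only Nate (and all 7 values in {1, 2, 3, 4, 5, 6, 7} must be used), so Nate = 6.
Among the 6 still-open variables, 2 fits only Omar (and all 6 values in {1, 2, 3, 4, 5, 7} must be used), so Omar = 2.
The 5 still-open variables together cover exactly {1, 3, 4, 5, 7} — 5 values for 5 variables — and 3 appears only in Erin's list, so Erin = 3.
Liam and Frank share exactly the 2 values {5, 7}; by pigeonhole those values go to them, so strike 5, 7 from Hank.
No further eliminations apply; Frank can still be any of 5, 7.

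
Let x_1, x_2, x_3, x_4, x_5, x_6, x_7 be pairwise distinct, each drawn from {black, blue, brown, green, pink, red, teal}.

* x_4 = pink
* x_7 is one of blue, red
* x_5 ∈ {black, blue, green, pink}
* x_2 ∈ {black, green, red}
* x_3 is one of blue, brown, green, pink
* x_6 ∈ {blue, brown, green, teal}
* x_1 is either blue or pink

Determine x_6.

teal

x_4 has just one choice, so x_4 = pink. Remove pink from x_1, x_3, x_5.
x_1's domain is down to {blue}, so x_1 = blue. Strike blue from x_3, x_5, x_6, x_7.
x_7 has just one choice, so x_7 = red. Strike red from x_2.
The 4 still-open variables together cover exactly {black, brown, green, teal} — 4 values for 4 variables — and teal appears only in x_6's list, so x_6 = teal.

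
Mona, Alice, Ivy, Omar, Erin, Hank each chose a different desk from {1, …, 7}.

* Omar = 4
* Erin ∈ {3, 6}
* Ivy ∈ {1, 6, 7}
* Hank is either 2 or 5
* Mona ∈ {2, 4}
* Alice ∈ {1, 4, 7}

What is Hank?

5

Omar has just one choice, so Omar = 4. Eliminate 4 elsewhere: Mona, Alice.
Mona must be 2 (only option left). Eliminate 2 elsewhere: Hank.
So Hank = 5.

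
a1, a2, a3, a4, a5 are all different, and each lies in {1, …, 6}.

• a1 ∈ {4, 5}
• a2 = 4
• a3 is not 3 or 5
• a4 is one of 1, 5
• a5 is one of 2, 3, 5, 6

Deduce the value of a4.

a2 has just one choice, so a2 = 4. Eliminate 4 elsewhere: a1, a3.
a1 must be 5 (only option left). Remove 5 from a4, a5.
So a4 = 1.

1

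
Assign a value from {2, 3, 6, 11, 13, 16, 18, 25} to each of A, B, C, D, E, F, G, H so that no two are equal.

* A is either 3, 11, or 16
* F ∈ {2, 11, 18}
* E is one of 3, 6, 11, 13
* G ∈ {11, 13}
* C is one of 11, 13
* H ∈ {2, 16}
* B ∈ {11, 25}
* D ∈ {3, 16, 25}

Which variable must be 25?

The 8 variables draw from only 8 values {2, 3, 6, 11, 13, 16, 18, 25}, so each is used; only E can be 6, hence E = 6.
Among the 7 still-open variables, 18 fits only F (and all 7 values in {2, 3, 11, 13, 16, 18, 25} must be used), so F = 18.
The 6 still-open variables together cover exactly {2, 3, 11, 13, 16, 25} — 6 values for 6 variables — and 2 appears only in H's list, so H = 2.
C and G between them cover only {11, 13} — a naked pair. Remove those values from A, B.
So 25 goes to B.

B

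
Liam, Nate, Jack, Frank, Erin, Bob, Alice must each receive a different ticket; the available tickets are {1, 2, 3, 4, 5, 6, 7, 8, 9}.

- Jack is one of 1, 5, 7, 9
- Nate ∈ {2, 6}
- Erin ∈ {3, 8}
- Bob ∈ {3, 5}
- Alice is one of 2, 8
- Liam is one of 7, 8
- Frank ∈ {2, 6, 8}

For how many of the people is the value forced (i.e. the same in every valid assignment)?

3

The 3 variables Nate, Frank, Alice are confined to {2, 6, 8}, which locks those values in; drop them from Liam, Erin.
Liam has just one choice, so Liam = 7. Remove 7 from Jack.
Erin must be 3 (only option left). Eliminate 3 elsewhere: Bob.
That leaves Bob = 5. So Jack can't be 5.
Determined: Liam=7, Erin=3, Bob=5. The other people each still have more than one consistent value. That makes 3.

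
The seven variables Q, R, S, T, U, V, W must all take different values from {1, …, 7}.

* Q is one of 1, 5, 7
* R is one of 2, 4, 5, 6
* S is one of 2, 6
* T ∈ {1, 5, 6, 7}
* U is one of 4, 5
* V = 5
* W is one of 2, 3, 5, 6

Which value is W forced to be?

V has just one choice, so V = 5. So Q, R, T, U, W can't be 5.
That leaves U = 4. Eliminate 4 elsewhere: R.
The 5 still-open variables draw from only 5 values {1, 2, 3, 6, 7}, so each is used; only W can be 3, hence W = 3.

3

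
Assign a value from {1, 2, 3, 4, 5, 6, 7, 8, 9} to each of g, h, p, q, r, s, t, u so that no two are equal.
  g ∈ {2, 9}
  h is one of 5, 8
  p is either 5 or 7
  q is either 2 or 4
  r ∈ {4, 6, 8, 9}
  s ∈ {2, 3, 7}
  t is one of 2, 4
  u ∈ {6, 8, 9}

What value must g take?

The 8 variables together cover exactly {2, 3, 4, 5, 6, 7, 8, 9} — 8 values for 8 variables — and 3 appears only in s's list, so s = 3.
The 7 still-open variables draw from only 7 values {2, 4, 5, 6, 7, 8, 9}, so each is used; only p can be 7, hence p = 7.
The 6 still-open variables together cover exactly {2, 4, 5, 6, 8, 9} — 6 values for 6 variables — and 5 appears only in h's list, so h = 5.
The 2 variables q and t are confined to {2, 4}, which locks those values in; drop them from g, r.
So g = 9.

9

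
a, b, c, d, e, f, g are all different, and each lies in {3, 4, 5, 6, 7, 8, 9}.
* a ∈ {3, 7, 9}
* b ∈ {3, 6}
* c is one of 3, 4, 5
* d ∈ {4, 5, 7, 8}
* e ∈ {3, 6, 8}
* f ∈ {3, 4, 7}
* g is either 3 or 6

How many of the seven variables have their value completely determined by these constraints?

2

The 7 variables together cover exactly {3, 4, 5, 6, 7, 8, 9} — 7 values for 7 variables — and 9 appears only in a's list, so a = 9.
b and g share exactly the 2 values {3, 6}; by pigeonhole those values go to them, so strike 3, 6 from c, e, f.
That leaves e = 8. Strike 8 from d.
Determined: a=9, e=8. The other variables each still have more than one consistent value. That makes 2.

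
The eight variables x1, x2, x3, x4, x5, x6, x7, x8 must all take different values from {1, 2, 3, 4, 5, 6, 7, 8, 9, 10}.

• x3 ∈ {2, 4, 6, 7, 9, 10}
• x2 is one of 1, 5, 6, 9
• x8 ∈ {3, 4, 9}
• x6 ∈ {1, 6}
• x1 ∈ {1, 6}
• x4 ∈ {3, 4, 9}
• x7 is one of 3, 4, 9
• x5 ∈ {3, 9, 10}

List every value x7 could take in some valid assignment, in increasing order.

3, 4, 9

The 2 variables x1 and x6 are confined to {1, 6}, which locks those values in; drop them from x2, x3.
The 3 variables x4, x7, x8 are confined to {3, 4, 9}, which locks those values in; drop them from x2, x3, x5.
x2 has just one choice, so x2 = 5.
x5's domain is down to {10}, so x5 = 10. Eliminate 10 elsewhere: x3.
No further eliminations apply; x7 can still be any of 3, 4, 9.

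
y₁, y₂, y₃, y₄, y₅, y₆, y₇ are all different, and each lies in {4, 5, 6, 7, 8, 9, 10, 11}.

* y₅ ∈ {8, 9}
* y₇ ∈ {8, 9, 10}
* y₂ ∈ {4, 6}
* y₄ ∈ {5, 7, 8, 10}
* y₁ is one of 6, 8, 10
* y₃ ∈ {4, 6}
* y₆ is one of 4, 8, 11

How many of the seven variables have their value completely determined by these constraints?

y₂ and y₃ share exactly the 2 values {4, 6}; by pigeonhole those values go to them, so strike 4, 6 from y₁, y₆.
y₁, y₅, y₇ between them cover only {8, 9, 10} — a naked triple. Remove those values from y₄, y₆.
y₆ must be 11 (only option left).
Determined: y₆=11. The other variables each still have more than one consistent value. That makes 1.

1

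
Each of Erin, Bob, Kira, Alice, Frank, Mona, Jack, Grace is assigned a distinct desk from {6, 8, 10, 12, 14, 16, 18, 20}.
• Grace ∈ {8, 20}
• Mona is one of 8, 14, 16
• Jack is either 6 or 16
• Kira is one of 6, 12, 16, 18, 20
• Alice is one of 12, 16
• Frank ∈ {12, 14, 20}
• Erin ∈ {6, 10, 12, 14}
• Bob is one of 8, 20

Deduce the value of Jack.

6

The 8 variables together cover exactly {6, 8, 10, 12, 14, 16, 18, 20} — 8 values for 8 variables — and 10 appears only in Erin's list, so Erin = 10.
The 7 still-open variables together cover exactly {6, 8, 12, 14, 16, 18, 20} — 7 values for 7 variables — and 18 appears only in Kira's list, so Kira = 18.
The 6 still-open variables draw from only 6 values {6, 8, 12, 14, 16, 20}, so each is used; only Jack can be 6, hence Jack = 6.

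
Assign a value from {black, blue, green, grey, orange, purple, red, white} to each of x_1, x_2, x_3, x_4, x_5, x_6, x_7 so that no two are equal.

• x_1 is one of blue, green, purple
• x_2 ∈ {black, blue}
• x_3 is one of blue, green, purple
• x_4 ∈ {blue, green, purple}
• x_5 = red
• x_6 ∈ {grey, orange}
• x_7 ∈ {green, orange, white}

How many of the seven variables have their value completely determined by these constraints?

2

x_5 must be red (only option left).
x_1, x_3, x_4 between them cover only {blue, green, purple} — a naked triple. Remove those values from x_2, x_7.
x_2's domain is down to {black}, so x_2 = black.
Determined: x_2=black, x_5=red. The other variables each still have more than one consistent value. That makes 2.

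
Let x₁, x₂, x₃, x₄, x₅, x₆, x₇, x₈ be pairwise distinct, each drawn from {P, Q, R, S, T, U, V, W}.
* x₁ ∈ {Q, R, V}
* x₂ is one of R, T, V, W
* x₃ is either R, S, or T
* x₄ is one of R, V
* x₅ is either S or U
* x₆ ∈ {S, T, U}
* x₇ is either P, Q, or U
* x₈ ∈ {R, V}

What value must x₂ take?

Among the 8 variables, P fits only x₇ (and all 8 values in {P, Q, R, S, T, U, V, W} must be used), so x₇ = P.
The 7 still-open variables together cover exactly {Q, R, S, T, U, V, W} — 7 values for 7 variables — and Q appears only in x₁'s list, so x₁ = Q.
The 6 still-open variables together cover exactly {R, S, T, U, V, W} — 6 values for 6 variables — and W appears only in x₂'s list, so x₂ = W.

W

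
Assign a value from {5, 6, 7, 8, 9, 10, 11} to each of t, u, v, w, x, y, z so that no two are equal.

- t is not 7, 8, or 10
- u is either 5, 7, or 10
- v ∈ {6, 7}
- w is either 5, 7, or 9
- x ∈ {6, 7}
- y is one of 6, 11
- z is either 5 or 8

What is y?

The 7 variables together cover exactly {5, 6, 7, 8, 9, 10, 11} — 7 values for 7 variables — and 8 appears only in z's list, so z = 8.
The 6 still-open variables together cover exactly {5, 6, 7, 9, 10, 11} — 6 values for 6 variables — and 10 appears only in u's list, so u = 10.
v and x between them cover only {6, 7} — a naked pair. Remove those values from t, w, y.
So y = 11.

11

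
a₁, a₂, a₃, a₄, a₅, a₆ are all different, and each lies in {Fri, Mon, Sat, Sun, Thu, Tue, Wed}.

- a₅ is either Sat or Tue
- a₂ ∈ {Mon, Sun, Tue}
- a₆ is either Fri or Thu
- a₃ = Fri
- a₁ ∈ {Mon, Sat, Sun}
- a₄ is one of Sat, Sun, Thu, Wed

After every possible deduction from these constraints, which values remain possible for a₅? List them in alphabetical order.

Sat, Tue

a₃ has just one choice, so a₃ = Fri. Eliminate Fri elsewhere: a₆.
a₆ must be Thu (only option left). So a₄ can't be Thu.
No further eliminations apply; a₅ can still be any of Sat, Tue.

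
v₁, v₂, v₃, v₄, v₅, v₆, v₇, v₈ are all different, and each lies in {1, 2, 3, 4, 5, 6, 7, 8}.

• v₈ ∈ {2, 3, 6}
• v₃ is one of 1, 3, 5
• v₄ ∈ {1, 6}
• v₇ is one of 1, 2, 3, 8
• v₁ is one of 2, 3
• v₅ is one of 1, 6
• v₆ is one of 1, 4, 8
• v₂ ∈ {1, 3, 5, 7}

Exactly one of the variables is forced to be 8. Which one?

v₇

The 8 variables together cover exactly {1, 2, 3, 4, 5, 6, 7, 8} — 8 values for 8 variables — and 4 appears only in v₆'s list, so v₆ = 4.
Among the 7 still-open variables, 7 fits only v₂ (and all 7 values in {1, 2, 3, 5, 6, 7, 8} must be used), so v₂ = 7.
Among the 6 still-open variables, 5 fits only v₃ (and all 6 values in {1, 2, 3, 5, 6, 8} must be used), so v₃ = 5.
Among the 5 still-open variables, 8 fits only v₇ (and all 5 values in {1, 2, 3, 6, 8} must be used), so v₇ = 8.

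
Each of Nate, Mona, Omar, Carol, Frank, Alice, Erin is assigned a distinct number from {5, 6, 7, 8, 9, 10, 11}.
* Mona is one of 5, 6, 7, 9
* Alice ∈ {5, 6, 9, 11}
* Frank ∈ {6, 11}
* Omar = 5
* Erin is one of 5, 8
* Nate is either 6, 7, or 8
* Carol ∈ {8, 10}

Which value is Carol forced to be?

Omar must be 5 (only option left). Strike 5 from Mona, Alice, Erin.
Erin's domain is down to {8}, so Erin = 8. Eliminate 8 elsewhere: Nate, Carol.
So Carol = 10.

10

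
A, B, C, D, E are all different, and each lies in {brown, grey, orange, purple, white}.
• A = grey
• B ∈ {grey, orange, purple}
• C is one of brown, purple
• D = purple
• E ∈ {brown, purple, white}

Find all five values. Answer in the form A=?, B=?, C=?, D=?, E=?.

A has just one choice, so A = grey. So B can't be grey.
That leaves D = purple. So B, C, E can't be purple.
B's domain is down to {orange}, so B = orange.
C must be brown (only option left). So E can't be brown.
E has just one choice, so E = white.

A=grey, B=orange, C=brown, D=purple, E=white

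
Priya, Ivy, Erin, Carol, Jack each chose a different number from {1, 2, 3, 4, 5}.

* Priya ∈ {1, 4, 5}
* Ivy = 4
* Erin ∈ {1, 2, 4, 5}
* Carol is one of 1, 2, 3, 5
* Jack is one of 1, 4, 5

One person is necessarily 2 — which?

Erin

Ivy must be 4 (only option left). Strike 4 from Priya, Erin, Jack.
The 4 still-open variables draw from only 4 values {1, 2, 3, 5}, so each is used; only Carol can be 3, hence Carol = 3.
The 3 still-open variables together cover exactly {1, 2, 5} — 3 values for 3 variables — and 2 appears only in Erin's list, so Erin = 2.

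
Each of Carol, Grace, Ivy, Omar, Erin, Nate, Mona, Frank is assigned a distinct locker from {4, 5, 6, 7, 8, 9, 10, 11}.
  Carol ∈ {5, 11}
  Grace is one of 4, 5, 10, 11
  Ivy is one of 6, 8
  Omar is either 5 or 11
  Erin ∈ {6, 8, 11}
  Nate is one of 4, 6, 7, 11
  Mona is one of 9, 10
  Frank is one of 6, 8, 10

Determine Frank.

10

Among the 8 variables, 7 fits only Nate (and all 8 values in {4, 5, 6, 7, 8, 9, 10, 11} must be used), so Nate = 7.
Among the 7 still-open variables, 4 fits only Grace (and all 7 values in {4, 5, 6, 8, 9, 10, 11} must be used), so Grace = 4.
The 6 still-open variables draw from only 6 values {5, 6, 8, 9, 10, 11}, so each is used; only Mona can be 9, hence Mona = 9.
The 5 still-open variables draw from only 5 values {5, 6, 8, 10, 11}, so each is used; only Frank can be 10, hence Frank = 10.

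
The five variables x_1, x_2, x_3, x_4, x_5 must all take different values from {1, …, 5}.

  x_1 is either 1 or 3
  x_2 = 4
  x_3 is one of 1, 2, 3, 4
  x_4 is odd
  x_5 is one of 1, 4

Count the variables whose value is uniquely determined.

x_2 must be 4 (only option left). So x_3, x_5 can't be 4.
x_5 has just one choice, so x_5 = 1. Strike 1 from x_1, x_3, x_4.
That leaves x_1 = 3. Remove 3 from x_3, x_4.
That leaves x_3 = 2.
That leaves x_4 = 5.
Every variable is fixed: x_1=3, x_2=4, x_3=2, x_4=5, x_5=1. That makes 5.

5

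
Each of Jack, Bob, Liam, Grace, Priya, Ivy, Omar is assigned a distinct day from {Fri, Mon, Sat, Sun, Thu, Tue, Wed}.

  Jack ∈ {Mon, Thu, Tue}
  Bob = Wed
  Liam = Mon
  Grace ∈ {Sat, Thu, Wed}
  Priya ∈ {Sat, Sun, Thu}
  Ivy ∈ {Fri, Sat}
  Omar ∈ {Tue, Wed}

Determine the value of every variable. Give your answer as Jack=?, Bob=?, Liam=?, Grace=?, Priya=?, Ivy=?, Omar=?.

Bob's domain is down to {Wed}, so Bob = Wed. Strike Wed from Grace, Omar.
Liam has just one choice, so Liam = Mon. Eliminate Mon elsewhere: Jack.
Omar must be Tue (only option left). So Jack can't be Tue.
That leaves Jack = Thu. Remove Thu from Grace, Priya.
Grace must be Sat (only option left). Strike Sat from Priya, Ivy.
Priya's domain is down to {Sun}, so Priya = Sun.
Ivy has just one choice, so Ivy = Fri.

Jack=Thu, Bob=Wed, Liam=Mon, Grace=Sat, Priya=Sun, Ivy=Fri, Omar=Tue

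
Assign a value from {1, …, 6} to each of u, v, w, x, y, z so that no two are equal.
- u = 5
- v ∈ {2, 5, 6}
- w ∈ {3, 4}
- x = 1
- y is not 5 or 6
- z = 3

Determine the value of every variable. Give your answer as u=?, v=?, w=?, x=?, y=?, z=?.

u must be 5 (only option left). Remove 5 from v.
x's domain is down to {1}, so x = 1. Strike 1 from y.
z's domain is down to {3}, so z = 3. Strike 3 from w, y.
w must be 4 (only option left). So y can't be 4.
y has just one choice, so y = 2. So v can't be 2.
v's domain is down to {6}, so v = 6.

u=5, v=6, w=4, x=1, y=2, z=3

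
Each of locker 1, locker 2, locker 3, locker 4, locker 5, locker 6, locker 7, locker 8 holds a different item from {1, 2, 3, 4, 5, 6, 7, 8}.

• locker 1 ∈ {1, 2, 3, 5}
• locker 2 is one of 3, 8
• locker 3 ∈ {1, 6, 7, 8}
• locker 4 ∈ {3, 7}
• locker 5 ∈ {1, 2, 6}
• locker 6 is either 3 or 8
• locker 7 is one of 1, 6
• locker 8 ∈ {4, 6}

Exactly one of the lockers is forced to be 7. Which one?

The 8 variables draw from only 8 values {1, 2, 3, 4, 5, 6, 7, 8}, so each is used; only locker 8 can be 4, hence locker 8 = 4.
The 7 still-open variables draw from only 7 values {1, 2, 3, 5, 6, 7, 8}, so each is used; only locker 1 can be 5, hence locker 1 = 5.
The 6 still-open variables together cover exactly {1, 2, 3, 6, 7, 8} — 6 values for 6 variables — and 2 appears only in locker 5's list, so locker 5 = 2.
The 2 variables locker 2 and locker 6 are confined to {3, 8}, which locks those values in; drop them from locker 3, locker 4.
So 7 goes to locker 4.

locker 4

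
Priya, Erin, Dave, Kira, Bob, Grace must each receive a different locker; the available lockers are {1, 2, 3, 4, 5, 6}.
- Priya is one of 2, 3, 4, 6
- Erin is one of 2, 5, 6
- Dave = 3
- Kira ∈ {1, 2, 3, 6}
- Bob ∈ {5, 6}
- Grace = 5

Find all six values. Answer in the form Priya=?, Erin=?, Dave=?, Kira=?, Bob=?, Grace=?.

Dave must be 3 (only option left). Strike 3 from Priya, Kira.
Grace's domain is down to {5}, so Grace = 5. So Erin, Bob can't be 5.
That leaves Bob = 6. So Priya, Erin, Kira can't be 6.
Erin's domain is down to {2}, so Erin = 2. Strike 2 from Priya, Kira.
Kira's domain is down to {1}, so Kira = 1.
That leaves Priya = 4.

Priya=4, Erin=2, Dave=3, Kira=1, Bob=6, Grace=5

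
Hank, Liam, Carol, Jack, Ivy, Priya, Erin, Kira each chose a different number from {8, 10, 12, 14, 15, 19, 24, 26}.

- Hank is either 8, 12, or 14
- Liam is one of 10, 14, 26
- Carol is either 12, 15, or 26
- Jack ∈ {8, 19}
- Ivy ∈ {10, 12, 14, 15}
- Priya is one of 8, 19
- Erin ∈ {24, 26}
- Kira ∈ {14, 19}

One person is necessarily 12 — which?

The 8 variables together cover exactly {8, 10, 12, 14, 15, 19, 24, 26} — 8 values for 8 variables — and 24 appears only in Erin's list, so Erin = 24.
The 2 variables Jack and Priya are confined to {8, 19}, which locks those values in; drop them from Hank, Kira.
Kira's domain is down to {14}, so Kira = 14. Eliminate 14 elsewhere: Hank, Liam, Ivy.
So 12 goes to Hank.

Hank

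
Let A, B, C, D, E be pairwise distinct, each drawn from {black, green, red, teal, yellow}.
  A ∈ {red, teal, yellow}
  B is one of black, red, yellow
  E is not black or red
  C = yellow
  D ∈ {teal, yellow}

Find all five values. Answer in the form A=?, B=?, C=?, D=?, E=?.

C's domain is down to {yellow}, so C = yellow. So A, B, D, E can't be yellow.
D has just one choice, so D = teal. Remove teal from A, E.
That leaves E = green.
A must be red (only option left). Remove red from B.
B's domain is down to {black}, so B = black.

A=red, B=black, C=yellow, D=teal, E=green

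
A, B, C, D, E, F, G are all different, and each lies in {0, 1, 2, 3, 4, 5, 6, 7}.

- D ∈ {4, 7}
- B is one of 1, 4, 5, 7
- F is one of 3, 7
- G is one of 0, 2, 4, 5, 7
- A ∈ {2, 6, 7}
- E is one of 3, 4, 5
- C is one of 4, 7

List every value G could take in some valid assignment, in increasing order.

The 2 variables C and D are confined to {4, 7}, which locks those values in; drop them from A, B, E, F, G.
That leaves F = 3. So E can't be 3.
That leaves E = 5. Strike 5 from B, G.
B has just one choice, so B = 1.
No further eliminations apply; G can still be any of 0, 2.

0, 2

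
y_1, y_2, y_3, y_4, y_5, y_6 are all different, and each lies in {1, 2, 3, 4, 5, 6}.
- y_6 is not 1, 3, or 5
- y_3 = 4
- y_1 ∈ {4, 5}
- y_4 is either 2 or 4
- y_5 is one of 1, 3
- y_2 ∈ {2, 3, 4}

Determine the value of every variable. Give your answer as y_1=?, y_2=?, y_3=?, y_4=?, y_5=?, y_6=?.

y_3's domain is down to {4}, so y_3 = 4. Eliminate 4 elsewhere: y_1, y_2, y_4, y_6.
y_4 has just one choice, so y_4 = 2. Remove 2 from y_2, y_6.
y_6's domain is down to {6}, so y_6 = 6.
y_1's domain is down to {5}, so y_1 = 5.
That leaves y_2 = 3. So y_5 can't be 3.
y_5 has just one choice, so y_5 = 1.

y_1=5, y_2=3, y_3=4, y_4=2, y_5=1, y_6=6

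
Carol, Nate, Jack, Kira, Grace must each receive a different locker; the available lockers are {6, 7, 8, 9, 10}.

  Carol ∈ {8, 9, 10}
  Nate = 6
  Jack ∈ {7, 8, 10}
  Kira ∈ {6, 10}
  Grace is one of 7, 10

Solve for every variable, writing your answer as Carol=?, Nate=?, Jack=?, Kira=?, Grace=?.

Nate must be 6 (only option left). Remove 6 from Kira.
Kira must be 10 (only option left). Remove 10 from Carol, Jack, Grace.
That leaves Grace = 7. So Jack can't be 7.
Jack's domain is down to {8}, so Jack = 8. Strike 8 from Carol.
Carol has just one choice, so Carol = 9.

Carol=9, Nate=6, Jack=8, Kira=10, Grace=7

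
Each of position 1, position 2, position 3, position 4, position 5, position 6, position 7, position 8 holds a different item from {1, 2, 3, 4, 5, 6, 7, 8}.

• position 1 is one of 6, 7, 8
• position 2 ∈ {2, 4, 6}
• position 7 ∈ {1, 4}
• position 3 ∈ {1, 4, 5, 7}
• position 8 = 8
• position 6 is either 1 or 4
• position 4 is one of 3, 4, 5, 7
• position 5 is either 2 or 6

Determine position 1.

position 8 has just one choice, so position 8 = 8. Eliminate 8 elsewhere: position 1.
Among the 7 still-open variables, 3 fits only position 4 (and all 7 values in {1, 2, 3, 4, 5, 6, 7} must be used), so position 4 = 3.
Among the 6 still-open variables, 5 fits only position 3 (and all 6 values in {1, 2, 4, 5, 6, 7} must be used), so position 3 = 5.
Among the 5 still-open variables, 7 fits only position 1 (and all 5 values in {1, 2, 4, 6, 7} must be used), so position 1 = 7.

7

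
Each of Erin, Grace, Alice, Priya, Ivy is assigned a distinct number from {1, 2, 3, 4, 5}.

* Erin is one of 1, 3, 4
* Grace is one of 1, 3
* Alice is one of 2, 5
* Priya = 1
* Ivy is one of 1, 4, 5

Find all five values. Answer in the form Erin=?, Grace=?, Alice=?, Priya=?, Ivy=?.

Erin=4, Grace=3, Alice=2, Priya=1, Ivy=5

Priya has just one choice, so Priya = 1. So Erin, Grace, Ivy can't be 1.
That leaves Grace = 3. Eliminate 3 elsewhere: Erin.
Erin must be 4 (only option left). Remove 4 from Ivy.
Ivy's domain is down to {5}, so Ivy = 5. Eliminate 5 elsewhere: Alice.
Alice has just one choice, so Alice = 2.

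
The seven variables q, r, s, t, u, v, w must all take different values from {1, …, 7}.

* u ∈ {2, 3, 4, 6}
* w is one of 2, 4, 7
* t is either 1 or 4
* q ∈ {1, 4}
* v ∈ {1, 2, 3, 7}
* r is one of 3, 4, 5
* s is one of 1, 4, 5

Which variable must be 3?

The 7 variables together cover exactly {1, 2, 3, 4, 5, 6, 7} — 7 values for 7 variables — and 6 appears only in u's list, so u = 6.
q and t share exactly the 2 values {1, 4}; by pigeonhole those values go to them, so strike 1, 4 from r, s, v, w.
s's domain is down to {5}, so s = 5. Strike 5 from r.
So 3 goes to r.

r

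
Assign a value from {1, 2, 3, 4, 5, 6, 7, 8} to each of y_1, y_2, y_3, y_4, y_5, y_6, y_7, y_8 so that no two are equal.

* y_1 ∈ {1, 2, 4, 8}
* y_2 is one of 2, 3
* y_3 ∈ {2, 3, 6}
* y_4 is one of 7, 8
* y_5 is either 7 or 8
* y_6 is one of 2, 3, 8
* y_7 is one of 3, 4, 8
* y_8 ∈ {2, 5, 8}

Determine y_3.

The 8 variables together cover exactly {1, 2, 3, 4, 5, 6, 7, 8} — 8 values for 8 variables — and 1 appears only in y_1's list, so y_1 = 1.
The 7 still-open variables together cover exactly {2, 3, 4, 5, 6, 7, 8} — 7 values for 7 variables — and 4 appears only in y_7's list, so y_7 = 4.
The 6 still-open variables draw from only 6 values {2, 3, 5, 6, 7, 8}, so each is used; only y_8 can be 5, hence y_8 = 5.
The 5 still-open variables together cover exactly {2, 3, 6, 7, 8} — 5 values for 5 variables — and 6 appears only in y_3's list, so y_3 = 6.

6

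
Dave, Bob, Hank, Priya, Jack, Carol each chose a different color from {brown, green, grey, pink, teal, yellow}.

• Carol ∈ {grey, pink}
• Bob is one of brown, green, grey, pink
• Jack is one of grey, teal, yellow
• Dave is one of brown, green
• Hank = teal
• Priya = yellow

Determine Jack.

grey

Hank has just one choice, so Hank = teal. Strike teal from Jack.
Priya's domain is down to {yellow}, so Priya = yellow. Eliminate yellow elsewhere: Jack.
So Jack = grey.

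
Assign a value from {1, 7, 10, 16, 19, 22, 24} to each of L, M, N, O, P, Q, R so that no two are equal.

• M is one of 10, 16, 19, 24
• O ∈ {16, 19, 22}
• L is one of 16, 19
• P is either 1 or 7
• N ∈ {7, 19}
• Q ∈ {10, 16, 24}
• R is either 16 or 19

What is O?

22

The 7 variables together cover exactly {1, 7, 10, 16, 19, 22, 24} — 7 values for 7 variables — and 1 appears only in P's list, so P = 1.
The 6 still-open variables together cover exactly {7, 10, 16, 19, 22, 24} — 6 values for 6 variables — and 7 appears only in N's list, so N = 7.
Among the 5 still-open variables, 22 fits only O (and all 5 values in {10, 16, 19, 22, 24} must be used), so O = 22.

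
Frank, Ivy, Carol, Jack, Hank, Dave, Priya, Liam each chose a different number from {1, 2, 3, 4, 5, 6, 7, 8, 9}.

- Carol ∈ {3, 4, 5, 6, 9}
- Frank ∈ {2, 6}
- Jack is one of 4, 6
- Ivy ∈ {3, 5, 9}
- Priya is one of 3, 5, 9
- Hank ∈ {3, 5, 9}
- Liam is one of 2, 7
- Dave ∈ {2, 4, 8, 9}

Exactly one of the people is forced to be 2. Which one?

The 8 variables together cover exactly {2, 3, 4, 5, 6, 7, 8, 9} — 8 values for 8 variables — and 7 appears only in Liam's list, so Liam = 7.
The 7 still-open variables draw from only 7 values {2, 3, 4, 5, 6, 8, 9}, so each is used; only Dave can be 8, hence Dave = 8.
The 6 still-open variables draw from only 6 values {2, 3, 4, 5, 6, 9}, so each is used; only Frank can be 2, hence Frank = 2.

Frank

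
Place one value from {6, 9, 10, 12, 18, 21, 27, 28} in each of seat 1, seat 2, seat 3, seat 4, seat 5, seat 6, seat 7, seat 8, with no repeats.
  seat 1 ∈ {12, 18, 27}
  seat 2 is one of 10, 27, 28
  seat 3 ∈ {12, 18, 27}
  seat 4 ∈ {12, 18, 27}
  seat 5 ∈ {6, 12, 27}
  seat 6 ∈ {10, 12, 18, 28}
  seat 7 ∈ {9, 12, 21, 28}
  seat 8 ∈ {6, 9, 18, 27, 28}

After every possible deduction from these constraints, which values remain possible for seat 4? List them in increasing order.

12, 18, 27

Among the 8 variables, 21 fits only seat 7 (and all 8 values in {6, 9, 10, 12, 18, 21, 27, 28} must be used), so seat 7 = 21.
The 7 still-open variables together cover exactly {6, 9, 10, 12, 18, 27, 28} — 7 values for 7 variables — and 9 appears only in seat 8's list, so seat 8 = 9.
The 6 still-open variables together cover exactly {6, 10, 12, 18, 27, 28} — 6 values for 6 variables — and 6 appears only in seat 5's list, so seat 5 = 6.
seat 1, seat 3, seat 4 between them cover only {12, 18, 27} — a naked triple. Remove those values from seat 2, seat 6.
No further eliminations apply; seat 4 can still be any of 12, 18, 27.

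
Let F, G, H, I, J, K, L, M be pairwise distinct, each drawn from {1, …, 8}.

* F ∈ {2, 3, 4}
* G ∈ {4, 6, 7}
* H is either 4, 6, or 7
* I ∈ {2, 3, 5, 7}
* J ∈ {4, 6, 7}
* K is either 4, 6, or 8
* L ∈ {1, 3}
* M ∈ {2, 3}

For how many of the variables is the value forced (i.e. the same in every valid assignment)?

Among the 8 variables, 1 fits only L (and all 8 values in {1, 2, 3, 4, 5, 6, 7, 8} must be used), so L = 1.
Among the 7 still-open variables, 5 fits only I (and all 7 values in {2, 3, 4, 5, 6, 7, 8} must be used), so I = 5.
The 6 still-open variables draw from only 6 values {2, 3, 4, 6, 7, 8}, so each is used; only K can be 8, hence K = 8.
G, H, J between them cover only {4, 6, 7} — a naked triple. Remove those values from F.
Determined: I=5, K=8, L=1. The other variables each still have more than one consistent value. That makes 3.

3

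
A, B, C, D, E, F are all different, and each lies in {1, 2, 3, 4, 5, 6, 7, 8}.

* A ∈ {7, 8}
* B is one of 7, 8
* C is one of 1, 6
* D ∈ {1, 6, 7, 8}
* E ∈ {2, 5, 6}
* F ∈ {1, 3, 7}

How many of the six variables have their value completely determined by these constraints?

1

The 2 variables A and B are confined to {7, 8}, which locks those values in; drop them from D, F.
C and D between them cover only {1, 6} — a naked pair. Remove those values from E, F.
F's domain is down to {3}, so F = 3.
Determined: F=3. The other variables each still have more than one consistent value. That makes 1.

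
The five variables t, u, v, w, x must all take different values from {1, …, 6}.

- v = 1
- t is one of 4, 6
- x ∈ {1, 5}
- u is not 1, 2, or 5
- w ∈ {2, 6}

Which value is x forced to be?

5

v must be 1 (only option left). Eliminate 1 elsewhere: x.
So x = 5.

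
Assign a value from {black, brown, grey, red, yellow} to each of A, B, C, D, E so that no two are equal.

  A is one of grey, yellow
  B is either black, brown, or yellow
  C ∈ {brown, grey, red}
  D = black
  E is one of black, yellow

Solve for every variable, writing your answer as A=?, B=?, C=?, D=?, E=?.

A=grey, B=brown, C=red, D=black, E=yellow

D must be black (only option left). Eliminate black elsewhere: B, E.
E's domain is down to {yellow}, so E = yellow. Strike yellow from A, B.
A's domain is down to {grey}, so A = grey. Eliminate grey elsewhere: C.
B's domain is down to {brown}, so B = brown. Eliminate brown elsewhere: C.
C must be red (only option left).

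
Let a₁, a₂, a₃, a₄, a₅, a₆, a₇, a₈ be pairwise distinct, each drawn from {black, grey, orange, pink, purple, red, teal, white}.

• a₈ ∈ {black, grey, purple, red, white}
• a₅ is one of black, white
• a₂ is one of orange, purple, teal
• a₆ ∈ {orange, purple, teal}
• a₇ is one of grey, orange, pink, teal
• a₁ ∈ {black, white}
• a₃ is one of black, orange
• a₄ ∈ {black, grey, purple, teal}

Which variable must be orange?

The 8 variables draw from only 8 values {black, grey, orange, pink, purple, red, teal, white}, so each is used; only a₇ can be pink, hence a₇ = pink.
The 7 still-open variables together cover exactly {black, grey, orange, purple, red, teal, white} — 7 values for 7 variables — and red appears only in a₈'s list, so a₈ = red.
Among the 6 still-open variables, grey fits only a₄ (and all 6 values in {black, grey, orange, purple, teal, white} must be used), so a₄ = grey.
The 2 variables a₁ and a₅ are confined to {black, white}, which locks those values in; drop them from a₃.
So orange goes to a₃.

a₃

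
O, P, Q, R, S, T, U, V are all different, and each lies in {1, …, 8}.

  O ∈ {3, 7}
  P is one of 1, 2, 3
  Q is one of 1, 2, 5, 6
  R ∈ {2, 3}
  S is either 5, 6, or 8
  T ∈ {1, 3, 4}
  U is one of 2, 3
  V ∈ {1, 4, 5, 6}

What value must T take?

The 8 variables together cover exactly {1, 2, 3, 4, 5, 6, 7, 8} — 8 values for 8 variables — and 7 appears only in O's list, so O = 7.
The 7 still-open variables draw from only 7 values {1, 2, 3, 4, 5, 6, 8}, so each is used; only S can be 8, hence S = 8.
R and U share exactly the 2 values {2, 3}; by pigeonhole those values go to them, so strike 2, 3 from P, Q, T.
P's domain is down to {1}, so P = 1. Remove 1 from Q, T, V.
So T = 4.

4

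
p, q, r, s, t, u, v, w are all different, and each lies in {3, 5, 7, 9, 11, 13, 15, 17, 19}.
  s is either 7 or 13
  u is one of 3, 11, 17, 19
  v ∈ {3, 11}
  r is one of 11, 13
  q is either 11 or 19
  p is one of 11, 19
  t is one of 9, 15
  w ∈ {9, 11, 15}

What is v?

3

Among the 8 variables, 7 fits only s (and all 8 values in {3, 7, 9, 11, 13, 15, 17, 19} must be used), so s = 7.
The 7 still-open variables draw from only 7 values {3, 9, 11, 13, 15, 17, 19}, so each is used; only r can be 13, hence r = 13.
The 6 still-open variables together cover exactly {3, 9, 11, 15, 17, 19} — 6 values for 6 variables — and 17 appears only in u's list, so u = 17.
Among the 5 still-open variables, 3 fits only v (and all 5 values in {3, 9, 11, 15, 19} must be used), so v = 3.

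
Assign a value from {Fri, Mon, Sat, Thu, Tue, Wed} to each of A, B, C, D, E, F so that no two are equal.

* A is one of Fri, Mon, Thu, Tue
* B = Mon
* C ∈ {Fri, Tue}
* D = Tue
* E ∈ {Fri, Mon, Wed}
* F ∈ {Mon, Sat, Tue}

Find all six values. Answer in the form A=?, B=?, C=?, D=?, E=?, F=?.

B has just one choice, so B = Mon. Eliminate Mon elsewhere: A, E, F.
D's domain is down to {Tue}, so D = Tue. So A, C, F can't be Tue.
F must be Sat (only option left).
C must be Fri (only option left). So A, E can't be Fri.
E has just one choice, so E = Wed.
A has just one choice, so A = Thu.

A=Thu, B=Mon, C=Fri, D=Tue, E=Wed, F=Sat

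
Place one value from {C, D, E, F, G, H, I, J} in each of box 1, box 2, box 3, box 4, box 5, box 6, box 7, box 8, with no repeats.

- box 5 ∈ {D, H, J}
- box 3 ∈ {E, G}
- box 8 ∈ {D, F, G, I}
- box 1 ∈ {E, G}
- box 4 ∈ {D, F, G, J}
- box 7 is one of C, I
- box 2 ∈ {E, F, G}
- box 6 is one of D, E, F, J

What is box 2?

The 8 variables draw from only 8 values {C, D, E, F, G, H, I, J}, so each is used; only box 7 can be C, hence box 7 = C.
Among the 7 still-open variables, H fits only box 5 (and all 7 values in {D, E, F, G, H, I, J} must be used), so box 5 = H.
Among the 6 still-open variables, I fits only box 8 (and all 6 values in {D, E, F, G, I, J} must be used), so box 8 = I.
box 1 and box 3 between them cover only {E, G} — a naked pair. Remove those values from box 2, box 4, box 6.
So box 2 = F.

F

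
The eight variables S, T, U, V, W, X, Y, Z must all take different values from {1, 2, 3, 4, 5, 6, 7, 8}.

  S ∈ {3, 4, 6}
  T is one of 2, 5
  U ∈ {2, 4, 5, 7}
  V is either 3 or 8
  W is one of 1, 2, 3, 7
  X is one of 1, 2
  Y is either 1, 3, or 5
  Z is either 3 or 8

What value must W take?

The 8 variables together cover exactly {1, 2, 3, 4, 5, 6, 7, 8} — 8 values for 8 variables — and 6 appears only in S's list, so S = 6.
The 7 still-open variables draw from only 7 values {1, 2, 3, 4, 5, 7, 8}, so each is used; only U can be 4, hence U = 4.
The 6 still-open variables together cover exactly {1, 2, 3, 5, 7, 8} — 6 values for 6 variables — and 7 appears only in W's list, so W = 7.

7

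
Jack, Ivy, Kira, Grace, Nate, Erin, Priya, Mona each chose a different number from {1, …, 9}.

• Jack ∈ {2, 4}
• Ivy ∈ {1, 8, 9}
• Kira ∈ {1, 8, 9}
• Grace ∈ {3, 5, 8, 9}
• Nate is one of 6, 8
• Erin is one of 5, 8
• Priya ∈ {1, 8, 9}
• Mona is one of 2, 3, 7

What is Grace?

3

Ivy, Kira, Priya share exactly the 3 values {1, 8, 9}; by pigeonhole those values go to them, so strike 1, 8, 9 from Grace, Nate, Erin.
Nate's domain is down to {6}, so Nate = 6.
Erin has just one choice, so Erin = 5. Eliminate 5 elsewhere: Grace.
So Grace = 3.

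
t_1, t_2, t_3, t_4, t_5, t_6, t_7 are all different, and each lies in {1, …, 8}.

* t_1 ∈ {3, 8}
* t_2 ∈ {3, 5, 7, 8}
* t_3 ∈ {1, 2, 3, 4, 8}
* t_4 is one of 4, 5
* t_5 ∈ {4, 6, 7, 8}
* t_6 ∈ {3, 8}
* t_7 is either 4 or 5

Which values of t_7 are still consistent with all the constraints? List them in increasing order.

4, 5

t_1 and t_6 share exactly the 2 values {3, 8}; by pigeonhole those values go to them, so strike 3, 8 from t_2, t_3, t_5.
t_4 and t_7 between them cover only {4, 5} — a naked pair. Remove those values from t_2, t_3, t_5.
t_2 has just one choice, so t_2 = 7. Eliminate 7 elsewhere: t_5.
That leaves t_5 = 6.
No further eliminations apply; t_7 can still be any of 4, 5.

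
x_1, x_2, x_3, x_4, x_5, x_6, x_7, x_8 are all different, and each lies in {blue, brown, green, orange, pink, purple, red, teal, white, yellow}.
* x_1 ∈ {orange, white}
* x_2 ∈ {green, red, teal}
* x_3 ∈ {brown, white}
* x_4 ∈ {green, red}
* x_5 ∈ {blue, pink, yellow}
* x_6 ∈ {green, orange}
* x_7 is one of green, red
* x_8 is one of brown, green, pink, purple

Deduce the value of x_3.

brown

x_4 and x_7 between them cover only {green, red} — a naked pair. Remove those values from x_2, x_6, x_8.
x_2 must be teal (only option left).
That leaves x_6 = orange. Remove orange from x_1.
x_1 has just one choice, so x_1 = white. So x_3 can't be white.
So x_3 = brown.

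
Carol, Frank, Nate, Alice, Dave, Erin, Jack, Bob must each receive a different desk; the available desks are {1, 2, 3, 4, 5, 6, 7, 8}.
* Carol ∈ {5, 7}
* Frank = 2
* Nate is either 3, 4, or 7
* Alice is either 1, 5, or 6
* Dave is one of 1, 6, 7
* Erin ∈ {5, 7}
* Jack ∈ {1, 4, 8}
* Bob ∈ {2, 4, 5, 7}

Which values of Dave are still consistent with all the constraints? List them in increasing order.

Frank must be 2 (only option left). Strike 2 from Bob.
The 7 still-open variables together cover exactly {1, 3, 4, 5, 6, 7, 8} — 7 values for 7 variables — and 3 appears only in Nate's list, so Nate = 3.
Among the 6 still-open variables, 8 fits only Jack (and all 6 values in {1, 4, 5, 6, 7, 8} must be used), so Jack = 8.
The 5 still-open variables draw from only 5 values {1, 4, 5, 6, 7}, so each is used; only Bob can be 4, hence Bob = 4.
Carol and Erin share exactly the 2 values {5, 7}; by pigeonhole those values go to them, so strike 5, 7 from Alice, Dave.
No further eliminations apply; Dave can still be any of 1, 6.

1, 6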